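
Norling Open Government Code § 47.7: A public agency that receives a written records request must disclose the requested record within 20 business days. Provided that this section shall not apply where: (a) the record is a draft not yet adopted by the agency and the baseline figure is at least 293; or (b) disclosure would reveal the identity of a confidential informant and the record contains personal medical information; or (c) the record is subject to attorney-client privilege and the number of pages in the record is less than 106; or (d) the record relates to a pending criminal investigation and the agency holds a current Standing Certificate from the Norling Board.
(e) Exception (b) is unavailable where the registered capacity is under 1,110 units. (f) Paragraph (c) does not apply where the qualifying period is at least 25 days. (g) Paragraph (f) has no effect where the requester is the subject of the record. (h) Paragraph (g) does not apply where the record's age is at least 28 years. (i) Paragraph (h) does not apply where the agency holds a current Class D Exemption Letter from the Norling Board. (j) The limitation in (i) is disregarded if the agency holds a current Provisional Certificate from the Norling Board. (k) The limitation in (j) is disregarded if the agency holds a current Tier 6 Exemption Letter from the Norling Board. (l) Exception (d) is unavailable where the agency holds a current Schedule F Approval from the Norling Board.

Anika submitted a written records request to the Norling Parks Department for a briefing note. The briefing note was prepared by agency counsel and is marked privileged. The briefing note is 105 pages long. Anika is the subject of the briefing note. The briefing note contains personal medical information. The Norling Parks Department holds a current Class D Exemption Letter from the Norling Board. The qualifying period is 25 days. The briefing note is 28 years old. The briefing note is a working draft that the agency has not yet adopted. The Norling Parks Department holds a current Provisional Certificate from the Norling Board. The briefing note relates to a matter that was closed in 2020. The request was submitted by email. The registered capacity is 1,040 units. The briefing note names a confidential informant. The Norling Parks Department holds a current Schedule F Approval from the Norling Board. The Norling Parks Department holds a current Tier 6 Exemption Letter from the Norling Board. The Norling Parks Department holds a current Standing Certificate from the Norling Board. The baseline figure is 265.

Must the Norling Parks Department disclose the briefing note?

Exception (a) fails — the baseline figure is 265, short of 293.
Exception (b): the briefing note names a confidential informant; the briefing note contains personal medical information — every condition holds. Turning to paragraph (e): (e) applies — the registered capacity is 1,040 units, under the 1,110 units limit. (b) is therefore removed.
Exception (c): the briefing note is privileged; the number of pages in the record is 105, less than the 106 limit — every condition holds. Considering the limiting provisions: (f) operates (the qualifying period is 25 days, meeting the 25 days threshold), but is displaced by (g): (g) is triggered — Anika is the subject of the briefing note. (h) would limit (g) — the record's age is 28 years, meeting the 28 years threshold — but (i) sets (h) aside: (i) operates against (h): a current Class D Exemption Letter is held. (j) would limit (i) — a current Provisional Certificate is held — but (k) sets (j) aside: (k) operates against (j): a current Tier 6 Exemption Letter is held. So (c) applies.
Exception (d) does not apply: the briefing note relates to a closed matter.

No — exception (c) applies; the Norling Parks Department is not required to disclose the briefing note.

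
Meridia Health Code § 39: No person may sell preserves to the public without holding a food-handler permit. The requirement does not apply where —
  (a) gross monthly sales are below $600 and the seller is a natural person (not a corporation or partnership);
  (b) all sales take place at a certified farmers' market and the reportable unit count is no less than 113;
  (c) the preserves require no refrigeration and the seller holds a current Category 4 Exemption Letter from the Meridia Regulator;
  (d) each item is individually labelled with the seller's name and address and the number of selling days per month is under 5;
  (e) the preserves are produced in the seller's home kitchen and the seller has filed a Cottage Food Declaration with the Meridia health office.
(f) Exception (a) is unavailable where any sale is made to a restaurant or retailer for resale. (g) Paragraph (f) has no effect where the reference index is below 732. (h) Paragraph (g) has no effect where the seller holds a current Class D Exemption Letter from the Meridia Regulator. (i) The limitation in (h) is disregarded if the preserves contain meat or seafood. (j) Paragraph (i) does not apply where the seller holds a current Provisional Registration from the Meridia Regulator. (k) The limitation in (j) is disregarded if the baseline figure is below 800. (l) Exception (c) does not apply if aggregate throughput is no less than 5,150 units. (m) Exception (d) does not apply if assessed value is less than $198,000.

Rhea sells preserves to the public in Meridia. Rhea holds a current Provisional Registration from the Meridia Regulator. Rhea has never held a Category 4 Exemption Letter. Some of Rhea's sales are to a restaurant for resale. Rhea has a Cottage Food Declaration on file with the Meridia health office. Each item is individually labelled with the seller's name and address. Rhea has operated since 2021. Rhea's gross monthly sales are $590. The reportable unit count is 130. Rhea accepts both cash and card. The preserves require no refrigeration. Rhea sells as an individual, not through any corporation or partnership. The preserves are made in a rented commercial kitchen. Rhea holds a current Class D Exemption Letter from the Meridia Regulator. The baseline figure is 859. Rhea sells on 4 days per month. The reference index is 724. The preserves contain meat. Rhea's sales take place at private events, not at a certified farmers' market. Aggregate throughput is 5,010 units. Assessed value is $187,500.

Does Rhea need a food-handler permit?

Yes — Rhea must hold a food-handler permit.

Exception (a) is satisfied on its face — gross monthly sales are $590, below the $600 limit; the seller is a natural person. However, paragraphs (f)–(k) must be considered: (f) is triggered — some sales are to a restaurant for resale. (g) would limit (f) — the reference index is 724, below the 732 limit — but (h) sets (g) aside: (h) operates — a current Class D Exemption Letter is held. (i) is triggered (the preserves contain meat), but is overridden by (j): (j) is engaged — a current Provisional Registration is held. (k) is not engaged (the baseline figure is 859, not below 800), so (j) stands. (a) is therefore removed.
Exception (b) fails — sales are at private events, not a certified farmers' market.
Exception (c) requires that the seller holds a current Category 4 Exemption Letter from the Meridia Regulator; but there is no Category 4 Exemption Letter in force, so (c) is unavailable.
Exception (d)'s conditions are all satisfied: items are individually labelled; the number of selling days per month is 4, under the 5 limit. But applying paragraph (m): (m) operates against (d): assessed value is $187,500, less than the $198,000 limit. Exception (d) does not apply.
Exception (e) requires that the preserves are produced in the seller's home kitchen; but the preserves are made in a commercial kitchen, not a home kitchen, so (e) is unavailable.
None of the exceptions is available; § 39 applies in full.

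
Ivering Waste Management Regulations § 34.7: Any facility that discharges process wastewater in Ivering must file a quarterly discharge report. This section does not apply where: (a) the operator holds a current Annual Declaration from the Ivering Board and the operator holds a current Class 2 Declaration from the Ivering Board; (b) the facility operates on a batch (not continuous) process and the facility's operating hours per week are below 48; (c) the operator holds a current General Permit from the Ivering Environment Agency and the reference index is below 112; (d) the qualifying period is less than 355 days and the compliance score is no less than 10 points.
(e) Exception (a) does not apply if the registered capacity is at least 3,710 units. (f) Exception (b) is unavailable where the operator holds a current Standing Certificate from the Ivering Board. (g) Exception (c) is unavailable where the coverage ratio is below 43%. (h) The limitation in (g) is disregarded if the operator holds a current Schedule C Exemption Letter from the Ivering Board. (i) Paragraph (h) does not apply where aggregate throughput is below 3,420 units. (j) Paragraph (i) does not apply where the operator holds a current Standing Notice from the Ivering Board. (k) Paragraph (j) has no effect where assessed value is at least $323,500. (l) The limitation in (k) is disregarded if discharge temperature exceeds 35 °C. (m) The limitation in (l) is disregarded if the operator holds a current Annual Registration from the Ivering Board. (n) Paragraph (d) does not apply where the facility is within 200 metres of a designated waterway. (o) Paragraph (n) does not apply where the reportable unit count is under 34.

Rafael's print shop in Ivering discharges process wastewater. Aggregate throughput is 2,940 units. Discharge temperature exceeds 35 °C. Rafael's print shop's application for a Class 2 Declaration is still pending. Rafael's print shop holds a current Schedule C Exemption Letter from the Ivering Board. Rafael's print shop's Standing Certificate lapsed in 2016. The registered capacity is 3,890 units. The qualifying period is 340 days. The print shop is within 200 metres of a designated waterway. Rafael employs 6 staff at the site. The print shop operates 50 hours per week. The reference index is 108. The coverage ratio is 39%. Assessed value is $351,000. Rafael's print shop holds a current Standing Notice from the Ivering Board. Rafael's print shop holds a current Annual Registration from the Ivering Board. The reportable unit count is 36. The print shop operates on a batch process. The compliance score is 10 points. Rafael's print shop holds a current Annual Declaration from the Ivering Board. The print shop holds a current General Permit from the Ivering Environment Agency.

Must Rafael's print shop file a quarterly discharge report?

Exception (a) requires that the operator holds a current Class 2 Declaration from the Ivering Board; but no current Class 2 Declaration is held, so (a) is unavailable.
Exception (b) fails — the facility's operating hours per week are 50, not below 48.
Exception (c): a current General Permit is held; the reference index is 108, below the 112 limit — every condition holds. But: (g) operates — the coverage ratio is 39%, below the 43% limit. (h) is triggered (a current Schedule C Exemption Letter is held), but yields to (i): (i) is engaged — aggregate throughput is 2,940 units, below the 3,420 units limit. (j) applies (a current Standing Notice is held), but yields to (k): (k) operates against (j): assessed value is $351,000, meeting the $323,500 threshold. (l) is triggered (discharge temperature exceeds 35 °C), but is overridden by (m): (m) is engaged — a current Annual Registration is held. Exception (c) does not apply.
Exception (d) is satisfied on its face — the qualifying period is 340 days, less than the 355 days limit; the compliance score is 10 points, meeting the 10 points threshold. Turning to paragraphs (n)–(o): (n) is engaged — the print shop is within 200 m of a designated waterway. (o) is inapplicable (the reportable unit count is 36, not under 34), so (n) stands. (d) is therefore removed.
No exception is made out. Rafael's print shop falls within the general rule.

Yes — Rafael's print shop must file a quarterly discharge report.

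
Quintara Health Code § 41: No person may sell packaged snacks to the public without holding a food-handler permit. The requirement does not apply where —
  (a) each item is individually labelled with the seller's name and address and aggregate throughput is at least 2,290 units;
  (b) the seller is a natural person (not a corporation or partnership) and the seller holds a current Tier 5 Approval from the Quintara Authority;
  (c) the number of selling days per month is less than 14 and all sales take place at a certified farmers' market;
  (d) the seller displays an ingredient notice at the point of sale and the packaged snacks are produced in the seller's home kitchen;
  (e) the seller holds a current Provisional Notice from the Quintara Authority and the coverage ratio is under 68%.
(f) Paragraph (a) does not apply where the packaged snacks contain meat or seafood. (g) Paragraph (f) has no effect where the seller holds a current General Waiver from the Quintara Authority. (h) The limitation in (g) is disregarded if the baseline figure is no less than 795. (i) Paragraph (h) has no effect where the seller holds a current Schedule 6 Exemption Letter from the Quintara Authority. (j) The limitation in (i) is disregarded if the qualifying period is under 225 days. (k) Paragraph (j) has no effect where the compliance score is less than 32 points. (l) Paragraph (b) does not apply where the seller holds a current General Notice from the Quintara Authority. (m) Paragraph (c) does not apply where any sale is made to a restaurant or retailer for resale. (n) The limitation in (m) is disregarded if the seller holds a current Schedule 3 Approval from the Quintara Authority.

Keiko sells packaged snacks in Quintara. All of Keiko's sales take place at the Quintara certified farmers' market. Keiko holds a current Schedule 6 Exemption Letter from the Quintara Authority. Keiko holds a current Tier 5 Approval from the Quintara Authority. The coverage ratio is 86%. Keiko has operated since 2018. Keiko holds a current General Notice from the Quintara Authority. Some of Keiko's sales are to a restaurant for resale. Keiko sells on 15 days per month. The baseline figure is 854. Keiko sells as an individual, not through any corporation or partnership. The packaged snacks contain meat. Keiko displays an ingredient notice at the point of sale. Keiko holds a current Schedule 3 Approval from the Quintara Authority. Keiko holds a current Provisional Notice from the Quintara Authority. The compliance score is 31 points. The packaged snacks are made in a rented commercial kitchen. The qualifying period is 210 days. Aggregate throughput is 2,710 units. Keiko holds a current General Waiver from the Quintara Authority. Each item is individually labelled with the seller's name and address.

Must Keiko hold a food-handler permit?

No — exception (a) applies; Keiko is not required to hold a food-handler permit.

Exception (a)'s conditions are all satisfied: items are individually labelled; aggregate throughput is 2,710 units, meeting the 2,290 units threshold. Considering the limiting provisions: (f) would limit (a) — the packaged snacks contain meat — but (g) sets (f) aside: (g) is engaged — a current General Waiver is held. (h) would limit (g) — the baseline figure is 854, meeting the 795 threshold — but (i) sets (h) aside: (i) operates against (h): a current Schedule 6 Exemption Letter is held. (j) would limit (i) — the qualifying period is 210 days, under the 225 days limit — but (k) sets (j) aside: (k) applies — the compliance score is 31 points, less than the 32 points limit. (a) remains available.
All of (b)'s requirements are met (the seller is a natural person; a current Tier 5 Approval is held). But applying paragraph (l): (l) operates against (b): a current General Notice is held. So (b) is unavailable.
Exception (c) requires that the number of selling days per month is less than 14; but the number of selling days per month is 15, not less than 14, so (c) is unavailable.
Exception (d) requires that the packaged snacks are produced in the seller's home kitchen; but the packaged snacks are made in a commercial kitchen, not a home kitchen, so (d) is unavailable.
Exception (e) fails — the coverage ratio is 86%, not under 68%.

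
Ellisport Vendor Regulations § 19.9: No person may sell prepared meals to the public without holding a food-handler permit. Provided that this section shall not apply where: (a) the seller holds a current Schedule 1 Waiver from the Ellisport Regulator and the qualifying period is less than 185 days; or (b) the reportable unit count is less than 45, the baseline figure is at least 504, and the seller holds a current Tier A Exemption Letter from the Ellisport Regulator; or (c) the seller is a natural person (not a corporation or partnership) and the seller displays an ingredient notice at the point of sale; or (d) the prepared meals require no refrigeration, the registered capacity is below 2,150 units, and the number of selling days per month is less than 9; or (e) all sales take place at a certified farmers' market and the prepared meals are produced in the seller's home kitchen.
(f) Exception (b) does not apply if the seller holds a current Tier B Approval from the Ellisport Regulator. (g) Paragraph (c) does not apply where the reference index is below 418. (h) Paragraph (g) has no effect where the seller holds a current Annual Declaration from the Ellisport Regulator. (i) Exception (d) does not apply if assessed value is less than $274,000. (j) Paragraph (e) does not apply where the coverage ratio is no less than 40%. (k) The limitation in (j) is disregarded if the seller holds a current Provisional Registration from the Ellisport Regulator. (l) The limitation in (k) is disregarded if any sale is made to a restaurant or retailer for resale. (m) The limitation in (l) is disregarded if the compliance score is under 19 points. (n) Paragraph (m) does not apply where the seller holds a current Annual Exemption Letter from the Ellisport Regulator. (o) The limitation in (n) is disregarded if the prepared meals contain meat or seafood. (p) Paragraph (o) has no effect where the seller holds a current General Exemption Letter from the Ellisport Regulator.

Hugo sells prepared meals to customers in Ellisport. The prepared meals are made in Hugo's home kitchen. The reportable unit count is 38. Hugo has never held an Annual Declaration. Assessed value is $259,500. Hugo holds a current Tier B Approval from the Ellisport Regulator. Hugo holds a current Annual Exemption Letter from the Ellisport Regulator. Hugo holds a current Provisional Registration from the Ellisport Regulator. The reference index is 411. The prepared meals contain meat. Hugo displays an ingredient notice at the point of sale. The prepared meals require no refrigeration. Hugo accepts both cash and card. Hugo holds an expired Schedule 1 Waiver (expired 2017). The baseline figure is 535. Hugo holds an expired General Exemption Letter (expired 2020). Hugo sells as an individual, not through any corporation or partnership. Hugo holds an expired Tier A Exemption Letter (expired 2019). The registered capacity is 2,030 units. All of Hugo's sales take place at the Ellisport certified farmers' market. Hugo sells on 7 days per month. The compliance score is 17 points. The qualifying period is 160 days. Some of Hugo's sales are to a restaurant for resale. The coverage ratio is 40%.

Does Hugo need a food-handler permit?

No — exception (e) applies; Hugo is not required to hold a food-handler permit.

Exception (a) fails — no current Schedule 1 Waiver is held.
Exception (b) does not apply: the Tier A Exemption Letter is not current.
Exception (c)'s conditions are all satisfied: the seller is a natural person; an ingredient notice is displayed. But: (g) is engaged — the reference index is 411, below the 418 limit. (h), which would lift (g), does not operate here — no current Annual Declaration is held. Exception (c) does not apply.
Exception (d)'s conditions are all satisfied: the prepared meals are shelf-stable; the registered capacity is 2,030 units, below the 2,150 units limit; the number of selling days per month is 7, less than the 9 limit. However, paragraph (i) must be considered: (i) operates against (d): assessed value is $259,500, less than the $274,000 limit. So (d) is unavailable.
Exception (e)'s conditions are all satisfied: all sales are at a certified farmers' market; the prepared meals are home-kitchen produced. Under paragraphs (j)–(p): (j) would limit (e) — the coverage ratio is 40%, meeting the 40% threshold — but (k) sets (j) aside: (k) operates against (j): a current Provisional Registration is held. (l) is engaged (some sales are to a restaurant for resale), but is itself disapplied by (m): (m) applies — the compliance score is 17 points, under the 19 points limit. (n) would limit (m) — a current Annual Exemption Letter is held — but (o) sets (n) aside: (o) operates against (n): the prepared meals contain meat. (p), which would lift (o), is not engaged — the General Exemption Letter is not current. So (e) applies.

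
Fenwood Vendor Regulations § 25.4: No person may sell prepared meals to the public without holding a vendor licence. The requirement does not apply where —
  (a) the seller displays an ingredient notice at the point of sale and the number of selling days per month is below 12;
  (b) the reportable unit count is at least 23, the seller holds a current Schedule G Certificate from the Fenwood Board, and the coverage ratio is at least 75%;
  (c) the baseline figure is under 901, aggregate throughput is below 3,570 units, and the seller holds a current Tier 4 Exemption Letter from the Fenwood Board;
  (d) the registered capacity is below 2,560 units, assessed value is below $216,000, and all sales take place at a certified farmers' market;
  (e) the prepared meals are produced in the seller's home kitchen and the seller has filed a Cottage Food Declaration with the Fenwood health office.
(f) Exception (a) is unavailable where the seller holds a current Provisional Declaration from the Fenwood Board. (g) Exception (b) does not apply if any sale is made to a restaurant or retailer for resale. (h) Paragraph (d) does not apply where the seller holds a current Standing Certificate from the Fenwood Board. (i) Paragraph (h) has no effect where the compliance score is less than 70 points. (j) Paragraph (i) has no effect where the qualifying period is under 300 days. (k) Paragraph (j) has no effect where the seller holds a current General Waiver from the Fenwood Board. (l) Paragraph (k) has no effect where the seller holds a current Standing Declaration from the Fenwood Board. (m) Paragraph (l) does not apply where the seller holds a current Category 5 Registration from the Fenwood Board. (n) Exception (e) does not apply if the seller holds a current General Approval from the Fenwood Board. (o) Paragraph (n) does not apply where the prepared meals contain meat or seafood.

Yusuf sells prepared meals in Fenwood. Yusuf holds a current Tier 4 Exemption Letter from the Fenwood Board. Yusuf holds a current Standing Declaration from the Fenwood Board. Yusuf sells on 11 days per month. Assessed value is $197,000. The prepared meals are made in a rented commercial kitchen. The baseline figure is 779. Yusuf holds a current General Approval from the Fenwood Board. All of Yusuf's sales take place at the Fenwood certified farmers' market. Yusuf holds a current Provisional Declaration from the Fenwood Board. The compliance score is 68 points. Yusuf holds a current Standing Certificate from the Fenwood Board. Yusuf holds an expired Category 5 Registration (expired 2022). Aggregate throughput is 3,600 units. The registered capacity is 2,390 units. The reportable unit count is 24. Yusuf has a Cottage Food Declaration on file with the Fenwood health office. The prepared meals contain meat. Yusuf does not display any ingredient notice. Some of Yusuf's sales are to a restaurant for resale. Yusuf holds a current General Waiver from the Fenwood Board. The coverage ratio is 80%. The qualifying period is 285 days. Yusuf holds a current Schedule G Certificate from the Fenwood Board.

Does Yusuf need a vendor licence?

Yes — Yusuf must hold a vendor licence.

Exception (a) fails — no ingredient notice is displayed.
Exception (b) is satisfied on its face — the reportable unit count is 24, meeting the 23 threshold; a current Schedule G Certificate is held; the coverage ratio is 80%, meeting the 75% threshold. However, paragraph (g) must be considered: (g) is engaged — some sales are to a restaurant for resale. (b) is therefore removed.
Exception (c) does not apply: aggregate throughput is 3,600 units, not below 3,570 units.
Exception (d) is satisfied on its face — the registered capacity is 2,390 units, below the 2,560 units limit; assessed value is $197,000, below the $216,000 limit; all sales are at a certified farmers' market. However, paragraphs (h)–(m) must be considered: (h) operates against (d): a current Standing Certificate is held. (i) would limit (h) — the compliance score is 68 points, less than the 70 points limit — but (j) sets (i) aside: (j) is engaged — the qualifying period is 285 days, under the 300 days limit. (k) would limit (j) — a current General Waiver is held — but (l) sets (k) aside: (l) is triggered — a current Standing Declaration is held. (m), which would lift (l), is not engaged — there is no Category 5 Registration in force. So (d) is unavailable.
Exception (e) fails — the prepared meals are made in a commercial kitchen, not a home kitchen.
No exception displaces § 25.4.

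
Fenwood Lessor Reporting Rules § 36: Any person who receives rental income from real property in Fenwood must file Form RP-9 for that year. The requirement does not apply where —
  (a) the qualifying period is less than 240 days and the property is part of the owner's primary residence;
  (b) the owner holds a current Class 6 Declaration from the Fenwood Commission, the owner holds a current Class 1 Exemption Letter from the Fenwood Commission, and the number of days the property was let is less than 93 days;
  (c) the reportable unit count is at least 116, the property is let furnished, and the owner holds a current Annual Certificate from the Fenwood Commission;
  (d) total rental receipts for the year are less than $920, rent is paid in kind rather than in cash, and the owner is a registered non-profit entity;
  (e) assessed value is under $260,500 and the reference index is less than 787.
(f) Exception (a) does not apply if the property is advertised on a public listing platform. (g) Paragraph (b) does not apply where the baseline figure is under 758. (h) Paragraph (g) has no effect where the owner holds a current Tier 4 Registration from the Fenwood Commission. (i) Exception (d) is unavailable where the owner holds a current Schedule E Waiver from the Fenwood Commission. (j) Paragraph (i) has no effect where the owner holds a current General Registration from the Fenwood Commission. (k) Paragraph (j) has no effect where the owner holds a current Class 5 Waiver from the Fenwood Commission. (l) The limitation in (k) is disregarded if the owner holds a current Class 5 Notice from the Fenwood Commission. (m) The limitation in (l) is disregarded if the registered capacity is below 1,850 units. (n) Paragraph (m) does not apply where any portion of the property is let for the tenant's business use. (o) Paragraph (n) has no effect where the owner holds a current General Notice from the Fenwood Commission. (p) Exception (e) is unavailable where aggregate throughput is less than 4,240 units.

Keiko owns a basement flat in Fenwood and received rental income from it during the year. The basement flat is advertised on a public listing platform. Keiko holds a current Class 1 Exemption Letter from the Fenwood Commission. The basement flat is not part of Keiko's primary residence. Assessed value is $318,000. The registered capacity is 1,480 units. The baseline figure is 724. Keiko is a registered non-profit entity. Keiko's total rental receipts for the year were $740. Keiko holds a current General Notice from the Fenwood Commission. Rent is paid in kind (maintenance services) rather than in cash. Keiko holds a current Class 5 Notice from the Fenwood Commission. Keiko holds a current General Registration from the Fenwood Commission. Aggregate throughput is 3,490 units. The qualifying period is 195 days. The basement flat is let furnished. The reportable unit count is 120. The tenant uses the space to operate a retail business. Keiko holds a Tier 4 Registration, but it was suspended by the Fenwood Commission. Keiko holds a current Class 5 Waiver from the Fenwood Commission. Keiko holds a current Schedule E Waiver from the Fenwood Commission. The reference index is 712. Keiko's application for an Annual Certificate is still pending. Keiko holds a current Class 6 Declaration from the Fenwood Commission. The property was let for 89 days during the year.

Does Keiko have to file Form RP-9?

Yes — Keiko must file Form RP-9.

Exception (a) requires that the property is part of the owner's primary residence; but the basement flat is not part of the primary residence, so (a) is unavailable.
Exception (b) is satisfied on its face — a current Class 6 Declaration is held; a current Class 1 Exemption Letter is held; the number of days the property was let is 89 days, less than the 93 days limit. However, paragraphs (g)–(h) must be considered: (g) operates against (b): the baseline figure is 724, under the 758 limit. (h), which would lift (g), is inapplicable — the Tier 4 Registration is not current. Exception (b) does not apply.
Exception (c) requires that the owner holds a current Annual Certificate from the Fenwood Commission; but there is no Annual Certificate in force, so (c) is unavailable.
Exception (d)'s conditions are all satisfied: total rental receipts for the year are $740, less than the $920 limit; rent is paid in kind; Keiko is a registered non-profit. Turning to paragraphs (i)–(o): (i) is triggered — a current Schedule E Waiver is held. (j) would limit (i) — a current General Registration is held — but (k) sets (j) aside: (k) operates against (j): a current Class 5 Waiver is held. (l) would limit (k) — a current Class 5 Notice is held — but (m) sets (l) aside: (m) operates against (l): the registered capacity is 1,480 units, below the 1,850 units limit. (n) would limit (m) — the space is let for business use — but (o) sets (n) aside: (o) operates against (n): a current General Notice is held. Exception (d) does not apply.
Exception (e) fails — assessed value is $318,000, not under $260,500.
None of the exceptions is available; § 36 applies in full.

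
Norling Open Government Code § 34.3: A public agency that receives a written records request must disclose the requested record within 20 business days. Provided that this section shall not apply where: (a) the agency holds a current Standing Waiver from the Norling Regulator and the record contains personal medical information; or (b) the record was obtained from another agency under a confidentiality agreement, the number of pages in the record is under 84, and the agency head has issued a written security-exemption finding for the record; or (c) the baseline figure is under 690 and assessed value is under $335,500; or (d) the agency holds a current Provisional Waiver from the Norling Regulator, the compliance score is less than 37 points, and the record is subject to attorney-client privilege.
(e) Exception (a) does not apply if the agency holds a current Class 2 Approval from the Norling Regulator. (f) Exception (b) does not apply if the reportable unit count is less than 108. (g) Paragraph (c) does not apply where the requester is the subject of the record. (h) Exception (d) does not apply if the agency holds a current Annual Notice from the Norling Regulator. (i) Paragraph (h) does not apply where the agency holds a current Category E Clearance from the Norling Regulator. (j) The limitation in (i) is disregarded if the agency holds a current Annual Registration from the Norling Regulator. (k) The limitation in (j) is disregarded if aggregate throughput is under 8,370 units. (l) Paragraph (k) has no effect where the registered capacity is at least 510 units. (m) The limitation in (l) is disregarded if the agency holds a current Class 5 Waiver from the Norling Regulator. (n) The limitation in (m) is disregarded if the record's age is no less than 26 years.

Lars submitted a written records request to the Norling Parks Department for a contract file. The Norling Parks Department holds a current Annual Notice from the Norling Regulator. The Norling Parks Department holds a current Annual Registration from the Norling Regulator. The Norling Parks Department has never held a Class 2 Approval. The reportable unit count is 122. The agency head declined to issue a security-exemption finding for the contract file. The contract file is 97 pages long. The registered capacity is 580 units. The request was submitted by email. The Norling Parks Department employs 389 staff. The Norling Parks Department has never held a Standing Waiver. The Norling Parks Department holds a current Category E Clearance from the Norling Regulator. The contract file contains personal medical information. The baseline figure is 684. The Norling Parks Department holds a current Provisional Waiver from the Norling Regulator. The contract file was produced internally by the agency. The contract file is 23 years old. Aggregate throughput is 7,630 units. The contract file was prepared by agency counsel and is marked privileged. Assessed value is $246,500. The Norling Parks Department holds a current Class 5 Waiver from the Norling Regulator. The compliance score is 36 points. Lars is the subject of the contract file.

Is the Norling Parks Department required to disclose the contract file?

Exception (a) does not apply: there is no Standing Waiver in force.
Exception (b) fails — the contract file was produced internally.
All of (c)'s requirements are met (the baseline figure is 684, under the 690 limit; assessed value is $246,500, under the $335,500 limit). However, paragraph (g) must be considered: (g) applies — Lars is the subject of the contract file. (c) is therefore removed.
Exception (d)'s conditions are all satisfied: a current Provisional Waiver is held; the compliance score is 36 points, less than the 37 points limit; the contract file is privileged. Under paragraphs (h)–(n): (h) would limit (d) — a current Annual Notice is held — but (i) sets (h) aside: (i) operates against (h): a current Category E Clearance is held. (j) operates (a current Annual Registration is held), but is set aside by (k): (k) is engaged — aggregate throughput is 7,630 units, under the 8,370 units limit. (l) operates (the registered capacity is 580 units, meeting the 510 units threshold), but is itself disapplied by (m): (m) applies — a current Class 5 Waiver is held. (n), which would lift (m), is inapplicable — the record's age is 23 years, short of 26 years. Exception (d) stands.

No — exception (d) applies; the Norling Parks Department is not required to disclose the contract file.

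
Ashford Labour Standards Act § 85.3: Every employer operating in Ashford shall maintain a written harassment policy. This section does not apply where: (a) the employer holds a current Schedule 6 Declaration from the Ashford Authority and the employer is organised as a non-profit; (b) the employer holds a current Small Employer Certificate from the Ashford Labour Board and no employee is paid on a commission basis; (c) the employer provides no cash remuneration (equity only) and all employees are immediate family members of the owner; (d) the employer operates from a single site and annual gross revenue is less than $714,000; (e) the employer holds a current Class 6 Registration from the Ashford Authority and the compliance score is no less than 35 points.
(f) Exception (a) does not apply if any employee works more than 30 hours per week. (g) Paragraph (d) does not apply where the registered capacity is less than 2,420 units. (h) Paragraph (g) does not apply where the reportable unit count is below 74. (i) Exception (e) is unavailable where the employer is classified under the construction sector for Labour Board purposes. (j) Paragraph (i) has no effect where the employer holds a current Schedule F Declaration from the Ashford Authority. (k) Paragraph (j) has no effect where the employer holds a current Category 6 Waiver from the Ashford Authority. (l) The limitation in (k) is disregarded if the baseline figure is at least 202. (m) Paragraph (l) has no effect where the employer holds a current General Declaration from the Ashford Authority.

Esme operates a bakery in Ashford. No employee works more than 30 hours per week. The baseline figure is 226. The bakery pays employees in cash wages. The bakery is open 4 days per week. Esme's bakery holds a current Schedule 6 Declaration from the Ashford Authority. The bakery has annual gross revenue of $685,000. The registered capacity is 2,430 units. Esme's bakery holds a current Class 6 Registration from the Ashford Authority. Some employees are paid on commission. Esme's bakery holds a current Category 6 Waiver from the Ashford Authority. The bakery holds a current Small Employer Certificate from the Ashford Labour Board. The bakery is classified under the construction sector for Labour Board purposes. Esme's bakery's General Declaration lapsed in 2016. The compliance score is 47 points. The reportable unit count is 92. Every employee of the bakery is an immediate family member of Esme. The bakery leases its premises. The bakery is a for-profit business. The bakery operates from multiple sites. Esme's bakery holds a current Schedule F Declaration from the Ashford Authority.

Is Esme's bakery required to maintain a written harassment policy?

No — exception (e) applies; Esme's bakery is not required to maintain a written harassment policy.

Exception (a) fails — the employer is for-profit.
Exception (b) requires that no employee is paid on a commission basis; but some employees are paid on commission, so (b) is unavailable.
Exception (c) fails — employees are paid cash wages.
Exception (d) fails — the employer operates from multiple sites.
Exception (e) is satisfied on its face — a current Class 6 Registration is held; the compliance score is 47 points, meeting the 35 points threshold. Considering the limiting provisions: (i) would limit (e) — the bakery is classified under the construction sector — but (j) sets (i) aside: (j) is engaged — a current Schedule F Declaration is held. (k) is engaged (a current Category 6 Waiver is held), but is overridden by (l): (l) operates — the baseline figure is 226, meeting the 202 threshold. (m), which would lift (l), does not operate here — there is no General Declaration in force. (e) remains available.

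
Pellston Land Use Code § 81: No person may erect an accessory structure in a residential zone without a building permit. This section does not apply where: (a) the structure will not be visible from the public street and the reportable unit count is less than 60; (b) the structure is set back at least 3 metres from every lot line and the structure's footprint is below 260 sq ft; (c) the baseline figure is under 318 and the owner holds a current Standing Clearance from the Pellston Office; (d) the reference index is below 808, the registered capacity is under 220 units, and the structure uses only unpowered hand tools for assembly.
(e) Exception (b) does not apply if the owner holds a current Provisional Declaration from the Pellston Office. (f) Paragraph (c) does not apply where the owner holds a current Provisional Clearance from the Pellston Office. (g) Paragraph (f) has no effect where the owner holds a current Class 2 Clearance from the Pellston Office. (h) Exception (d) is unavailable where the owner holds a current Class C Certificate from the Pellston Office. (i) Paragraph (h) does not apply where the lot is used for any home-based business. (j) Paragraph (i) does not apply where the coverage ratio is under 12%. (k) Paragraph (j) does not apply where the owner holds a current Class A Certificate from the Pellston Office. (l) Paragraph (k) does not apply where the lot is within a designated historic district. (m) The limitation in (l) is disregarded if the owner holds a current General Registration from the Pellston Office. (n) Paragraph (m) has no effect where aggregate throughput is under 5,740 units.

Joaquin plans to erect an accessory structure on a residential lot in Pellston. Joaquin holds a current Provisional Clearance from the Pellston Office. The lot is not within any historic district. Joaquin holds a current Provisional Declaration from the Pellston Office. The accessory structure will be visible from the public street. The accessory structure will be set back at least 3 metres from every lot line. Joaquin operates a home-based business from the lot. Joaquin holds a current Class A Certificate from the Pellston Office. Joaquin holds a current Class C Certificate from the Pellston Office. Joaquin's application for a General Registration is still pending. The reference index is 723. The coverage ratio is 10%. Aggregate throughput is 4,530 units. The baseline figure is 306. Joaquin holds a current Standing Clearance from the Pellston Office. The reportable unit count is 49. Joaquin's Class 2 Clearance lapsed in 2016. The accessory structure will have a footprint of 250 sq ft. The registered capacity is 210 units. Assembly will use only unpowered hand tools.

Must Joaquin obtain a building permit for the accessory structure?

Exception (a) does not apply: the structure will be visible from the street.
Exception (b)'s conditions are all satisfied: the setback is at least 3 m on every side; the structure's footprint is 250 sq ft, below the 260 sq ft limit. However, paragraph (e) must be considered: (e) applies — a current Provisional Declaration is held. So (b) is unavailable.
Exception (c) is satisfied on its face — the baseline figure is 306, under the 318 limit; a current Standing Clearance is held. Turning to paragraphs (f)–(g): (f) applies — a current Provisional Clearance is held. (g) is not engaged (no current Class 2 Clearance is held), so (f) stands. Exception (c) does not apply.
Exception (d): the reference index is 723, below the 808 limit; the registered capacity is 210 units, under the 220 units limit; assembly uses only hand tools — every condition holds. Under paragraphs (h)–(n): (h) operates (a current Class C Certificate is held), but yields to (i): (i) is engaged — a home-based business operates on the lot. (j) would limit (i) — the coverage ratio is 10%, under the 12% limit — but (k) sets (j) aside: (k) operates against (j): a current Class A Certificate is held. (l) does not operate here (the lot is not in a historic district), so (k) stands. Exception (d) stands.

No — exception (d) applies; Joaquin does not need a building permit.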